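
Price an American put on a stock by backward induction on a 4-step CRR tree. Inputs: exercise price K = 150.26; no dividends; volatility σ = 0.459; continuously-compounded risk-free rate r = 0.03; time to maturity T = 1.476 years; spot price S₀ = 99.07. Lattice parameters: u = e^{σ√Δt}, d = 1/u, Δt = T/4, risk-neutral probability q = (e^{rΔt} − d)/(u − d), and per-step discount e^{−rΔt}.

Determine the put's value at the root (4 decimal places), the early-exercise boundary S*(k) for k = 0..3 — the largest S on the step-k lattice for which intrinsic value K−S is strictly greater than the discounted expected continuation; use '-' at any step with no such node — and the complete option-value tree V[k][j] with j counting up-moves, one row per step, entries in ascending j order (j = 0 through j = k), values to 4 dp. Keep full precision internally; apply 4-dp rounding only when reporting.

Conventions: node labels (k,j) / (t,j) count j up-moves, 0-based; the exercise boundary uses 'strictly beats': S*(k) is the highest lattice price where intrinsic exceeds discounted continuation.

params: Δt=0.36900 u=1.32157 d=0.75668 q=0.45045 e^(-rΔt)=0.98899
t_4 payoffs: 117.7827 93.5368 51.1900 0.0000 0.0000
t_3: node(3,0) S=42.9211 payoff=107.3389 vs cont=105.6847 → 107.3389 [stop]  node(3,1) S=74.9638 payoff=75.2962 vs cont=73.6420 → 75.2962 [stop]  node(3,2) S=130.9280 payoff=19.3320 vs cont=27.8219 → 27.8219 [wait]  node(3,3) S=228.6724 payoff=0.0000 vs cont=0.0000 → 0.0000 [wait]  ⇒ S*(3)=74.9638
t_2: node(2,0) S=56.7232 payoff=93.5368 vs cont=91.8825 → 93.5368 [stop]  node(2,1) S=99.0700 payoff=51.1900 vs cont=53.3180 → 53.3180 [wait]  node(2,2) S=173.0307 payoff=0.0000 vs cont=15.1212 → 15.1212 [wait]  ⇒ S*(2)=56.7232
t_1: node(1,0) S=74.9638 payoff=75.2962 vs cont=74.5900 → 75.2962 [stop]  node(1,1) S=130.9280 payoff=19.3320 vs cont=35.7148 → 35.7148 [wait]  ⇒ S*(1)=74.9638
t_0: node(0,0) S=99.0700 payoff=51.1900 vs cont=56.8342 → 56.8342 [wait]  ⇒ S*(0)=-

price = 56.8342
boundary = - 74.9638 56.7232 74.9638
tree:
56.8342
75.2962 35.7148
93.5368 53.3180 15.1212
107.3389 75.2962 27.8219 0.0000
117.7827 93.5368 51.1900 0.0000 0.0000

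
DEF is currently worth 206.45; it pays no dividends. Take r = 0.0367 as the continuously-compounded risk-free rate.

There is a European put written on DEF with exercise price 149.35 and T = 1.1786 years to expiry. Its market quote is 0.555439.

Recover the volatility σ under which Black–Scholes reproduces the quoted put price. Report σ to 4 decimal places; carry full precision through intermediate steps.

At σ = 0.1916 the Black–Scholes value reproduces the quote:
σ√T = 0.1916·√1.1786 = 0.208007
d₁ = (ln(S/K) + (r+σ²/2)T) / (σ√T) = (ln(206.45/149.35) + (0.0367+0.1916²/2)·1.1786) / 0.208007 = (0.323766 + 0.064888) / 0.208007 = 1.868462
d₂ = d₁ − σ√T = 1.868462 − 0.208007 = 1.660455
e^{−rT} = 0.957668
N(−d₁) = 0.030849,  N(−d₂) = 0.048412
V = K·e^{−rT}·N(−d₂) − S·N(−d₁) = 6.924185 − 6.368746 = 0.555439 (matching the quote); vega is positive throughout, so no other σ reproduces this price

sigma = 0.1916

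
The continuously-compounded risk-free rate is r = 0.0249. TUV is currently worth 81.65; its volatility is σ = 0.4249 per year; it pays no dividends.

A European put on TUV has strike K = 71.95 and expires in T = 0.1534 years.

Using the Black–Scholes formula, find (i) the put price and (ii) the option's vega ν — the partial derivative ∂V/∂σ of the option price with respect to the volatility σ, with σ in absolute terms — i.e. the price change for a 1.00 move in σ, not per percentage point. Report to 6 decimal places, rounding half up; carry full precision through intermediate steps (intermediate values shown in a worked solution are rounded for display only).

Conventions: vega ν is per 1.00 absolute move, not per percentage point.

σ√T = 0.4249·√0.1534 = 0.166418
d₁ = (ln(S/K) + (r+σ²/2)T) / (σ√T) = (ln(81.65/71.95) + (0.0249+0.4249²/2)·0.1534) / 0.166418 = (0.126470 + 0.017667) / 0.166418 = 0.866119
d₂ = d₁ − σ√T = 0.866119 − 0.166418 = 0.699701
e^{−rT} = 0.996188
N(−d₁) = 0.193213,  N(−d₂) = 0.242057
Put price V = K·e^{−rT}·N(−d₂) − S·N(−d₁) = 17.349603 − 15.775801 = 1.573802
φ(d₁) = (1/√(2π))·e^{−d₁²/2} = 0.274167
ν = S·φ(d₁)·√T = 8.767653

price = 1.573802
ν = 8.767653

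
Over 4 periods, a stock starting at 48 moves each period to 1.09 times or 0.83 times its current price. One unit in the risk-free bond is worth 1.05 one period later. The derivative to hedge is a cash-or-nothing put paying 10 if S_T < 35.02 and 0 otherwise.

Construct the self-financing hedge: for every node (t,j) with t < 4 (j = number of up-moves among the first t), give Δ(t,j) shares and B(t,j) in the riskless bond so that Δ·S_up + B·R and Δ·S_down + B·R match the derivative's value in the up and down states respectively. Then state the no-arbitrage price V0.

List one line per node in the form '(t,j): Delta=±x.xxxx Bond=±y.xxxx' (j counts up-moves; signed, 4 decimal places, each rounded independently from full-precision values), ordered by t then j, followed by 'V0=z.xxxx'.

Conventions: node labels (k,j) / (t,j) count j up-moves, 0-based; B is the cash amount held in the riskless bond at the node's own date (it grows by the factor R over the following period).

Arbitrage-free pricing uses the up-move probability p* = (R−d)/(u−d) = 0.8462, discounting each step at R = 1.05.
Terminal payoffs: V(4,0)=10.0000, V(4,1)=10.0000, V(4,2)=0.0000, V(4,3)=0.0000, V(4,4)=0.0000
Node (3,0) S=27.4458: V=(p*·10.0000+(1−p*)·10.0000)/1.05=9.5238; Δ=(10.0000−10.0000)/(29.9159−22.7800)=0.0000; B=V−Δ·S=9.5238
Node (3,1) S=36.0432: V=(p*·0.0000+(1−p*)·10.0000)/1.05=1.4652; Δ=(0.0000−10.0000)/(39.2871−29.9159)=-1.0671; B=V−Δ·S=39.9267
Node (3,2) S=47.3339: V=(p*·0.0000+(1−p*)·0.0000)/1.05=0.0000; Δ=(0.0000−0.0000)/(51.5940−39.2871)=0.0000; B=V−Δ·S=0.0000
Node (3,3) S=62.1614: V=(p*·0.0000+(1−p*)·0.0000)/1.05=0.0000; Δ=(0.0000−0.0000)/(67.7559−51.5940)=0.0000; B=V−Δ·S=0.0000
Node (2,0) S=33.0672: V=(p*·1.4652+(1−p*)·9.5238)/1.05=2.5762; Δ=(1.4652−9.5238)/(36.0432−27.4458)=-0.9373; B=V−Δ·S=33.5708
Node (2,1) S=43.4256: V=(p*·0.0000+(1−p*)·1.4652)/1.05=0.2147; Δ=(0.0000−1.4652)/(47.3339−36.0432)=-0.1298; B=V−Δ·S=5.8501
Node (2,2) S=57.0288: V=(p*·0.0000+(1−p*)·0.0000)/1.05=0.0000; Δ=(0.0000−0.0000)/(62.1614−47.3339)=0.0000; B=V−Δ·S=0.0000
Node (1,0) S=39.8400: V=(p*·0.2147+(1−p*)·2.5762)/1.05=0.5505; Δ=(0.2147−2.5762)/(43.4256−33.0672)=-0.2280; B=V−Δ·S=9.6331
Node (1,1) S=52.3200: V=(p*·0.0000+(1−p*)·0.2147)/1.05=0.0315; Δ=(0.0000−0.2147)/(57.0288−43.4256)=-0.0158; B=V−Δ·S=0.8572
Node (0,0) S=48.0000: V=(p*·0.0315+(1−p*)·0.5505)/1.05=0.1060; Δ=(0.0315−0.5505)/(52.3200−39.8400)=-0.0416; B=V−Δ·S=2.1022
As a check, the time-0 holding Δ(0,0)·S0 + B(0,0) comes to 0.1060 — exactly V0.

(0,0): Delta=-0.0416 Bond=2.1022
(1,0): Delta=-0.2280 Bond=9.6331
(1,1): Delta=-0.0158 Bond=0.8572
(2,0): Delta=-0.9373 Bond=33.5708
(2,1): Delta=-0.1298 Bond=5.8501
(2,2): Delta=0.0000 Bond=0.0000
(3,0): Delta=0.0000 Bond=9.5238
(3,1): Delta=-1.0671 Bond=39.9267
(3,2): Delta=0.0000 Bond=0.0000
(3,3): Delta=0.0000 Bond=0.0000
V0=0.1060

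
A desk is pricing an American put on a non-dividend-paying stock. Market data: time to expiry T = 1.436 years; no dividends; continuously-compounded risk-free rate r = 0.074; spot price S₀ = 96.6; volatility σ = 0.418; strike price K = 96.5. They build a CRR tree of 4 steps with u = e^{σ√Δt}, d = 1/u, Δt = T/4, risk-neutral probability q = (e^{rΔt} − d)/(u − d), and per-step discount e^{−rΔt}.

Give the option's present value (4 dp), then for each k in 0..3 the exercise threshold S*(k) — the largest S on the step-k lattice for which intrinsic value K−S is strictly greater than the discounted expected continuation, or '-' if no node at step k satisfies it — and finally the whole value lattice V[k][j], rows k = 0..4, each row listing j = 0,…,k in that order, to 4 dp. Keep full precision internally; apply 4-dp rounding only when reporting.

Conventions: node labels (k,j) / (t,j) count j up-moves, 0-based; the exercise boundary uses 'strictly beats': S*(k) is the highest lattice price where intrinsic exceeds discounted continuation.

Δt=0.35900, u=1.28461, d=0.77845, q=0.49090, disc=e^(-rΔt)=0.97378
k=4 terminal: V=max(K-S,0) → 61.0270 37.9620 0.0000 0.0000 0.0000
k=3: j=0 S=45.5689 intr=50.9311 cont=48.4013 V=50.9311[EX]; j=1 S=75.1982 intr=21.3018 cont=18.8197 V=21.3018[EX]; j=2 S=124.0929 intr=0.0000 cont=0.0000 V=0.0000[hold]; j=3 S=204.7793 intr=0.0000 cont=0.0000 V=0.0000[hold]  S*(3)=75.1982
k=2: j=0 S=58.5380 intr=37.9620 cont=35.4321 V=37.9620[EX]; j=1 S=96.6000 intr=0.0000 cont=10.5604 V=10.5604[hold]; j=2 S=159.4103 intr=0.0000 cont=0.0000 V=0.0000[hold]  S*(2)=58.5380
k=1: j=0 S=75.1982 intr=21.3018 cont=23.8679 V=23.8679[hold]; j=1 S=124.0929 intr=0.0000 cont=5.2353 V=5.2353[hold]  S*(1)=-
k=0: j=0 S=96.6000 intr=0.0000 cont=14.3352 V=14.3352[hold]  S*(0)=-

price = 14.3352
boundary = - - 58.5380 75.1982
tree:
14.3352
23.8679 5.2353
37.9620 10.5604 0.0000
50.9311 21.3018 0.0000 0.0000
61.0270 37.9620 0.0000 0.0000 0.0000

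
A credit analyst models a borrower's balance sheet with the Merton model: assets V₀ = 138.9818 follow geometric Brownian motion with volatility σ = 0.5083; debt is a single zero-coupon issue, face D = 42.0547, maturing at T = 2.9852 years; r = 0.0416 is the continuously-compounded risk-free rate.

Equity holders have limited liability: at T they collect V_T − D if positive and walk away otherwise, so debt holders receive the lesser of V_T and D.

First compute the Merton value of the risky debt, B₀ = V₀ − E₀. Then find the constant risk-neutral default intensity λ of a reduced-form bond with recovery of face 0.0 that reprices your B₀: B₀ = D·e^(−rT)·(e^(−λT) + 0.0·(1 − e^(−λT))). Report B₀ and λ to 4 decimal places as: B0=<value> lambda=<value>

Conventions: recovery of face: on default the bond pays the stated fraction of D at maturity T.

Equity is a call on the firm's assets struck at D = 42.0547:
d₁ = [ln(V₀/D) + (r + σ²/2)T] / (σ√T)
   = [ln(138.9818/42.0547) + (0.0416 + 0.5·0.5083²)·2.9852] / (0.5083·√2.9852)
   = [1.195372 + 0.509826] / 0.878227 = 1.941636
d₂ = d₁ − σ√T = 1.941636 − 0.878227 = 1.063409
N(d₁) = 0.973909,  N(d₂) = 0.856202,  e^(−rT) = 0.883217
E₀ = V₀·N(d₁) − D·e^(−rT)·N(d₂)
   = 138.9818·0.973909 − 42.0547·0.883217·0.856202 = 103.553416
B₀ = V₀ − E₀ = 138.9818 − 103.553416 = 35.428384
e^(−λT) = (B₀·e^(rT)/D − 0)/(1 − 0) = (35.4284·1.132225/42.0547 − 0)/1 = 0.95382690
λ = −ln(0.95382690)/2.9852 = 0.015836

B0=35.4284 lambda=0.0158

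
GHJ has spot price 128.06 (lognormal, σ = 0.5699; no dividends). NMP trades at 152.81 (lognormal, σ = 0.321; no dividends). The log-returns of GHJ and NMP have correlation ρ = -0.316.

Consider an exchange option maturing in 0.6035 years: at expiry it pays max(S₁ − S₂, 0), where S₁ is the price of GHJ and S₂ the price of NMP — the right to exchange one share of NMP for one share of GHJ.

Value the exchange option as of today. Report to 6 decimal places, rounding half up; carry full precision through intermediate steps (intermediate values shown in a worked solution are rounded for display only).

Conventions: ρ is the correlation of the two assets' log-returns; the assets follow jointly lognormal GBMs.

σ_eff = √(σ₁² + σ₂² − 2ρσ₁σ₂) = √(0.5699² + 0.321² − 2·-0.316·0.5699·0.321) = 0.737186
d₁ = (ln(S₁/S₂) + (q₂ − q₁ + σ_eff²/2)T) / (σ_eff√T) = (ln(128.06/152.81) + (0.0 − 0.0 + 0.271722)·0.6035) / 0.572685 = -0.022198
d₂ = d₁ − σ_eff√T = -0.022198 − 0.572685 = -0.594883
N(d₁) = 0.491145,  N(d₂) = 0.275961
V = S₁·e^{−q₁T}·N(d₁) − S₂·e^{−q₂T}·N(d₂) = 62.896048 − 42.169585 = 20.726462
Key observation: pricing in NMP-units makes this a unit-strike call on the ratio S₁/S₂ — the risk-free rate cancels and cannot affect the value.

exchange price = 20.726462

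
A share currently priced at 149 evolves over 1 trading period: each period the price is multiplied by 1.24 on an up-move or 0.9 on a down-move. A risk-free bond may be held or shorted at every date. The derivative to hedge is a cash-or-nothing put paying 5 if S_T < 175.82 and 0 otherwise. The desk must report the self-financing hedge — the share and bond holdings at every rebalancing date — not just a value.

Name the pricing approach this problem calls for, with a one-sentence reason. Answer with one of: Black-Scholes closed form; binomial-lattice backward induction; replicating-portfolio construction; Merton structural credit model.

framework: replicating-portfolio construction

Key observation: the deliverable is the dynamic trading strategy on the 1-step tree (spot 149, moves 1.24 and 0.9), so the valuation must go through the node-by-node replicating-portfolio solve.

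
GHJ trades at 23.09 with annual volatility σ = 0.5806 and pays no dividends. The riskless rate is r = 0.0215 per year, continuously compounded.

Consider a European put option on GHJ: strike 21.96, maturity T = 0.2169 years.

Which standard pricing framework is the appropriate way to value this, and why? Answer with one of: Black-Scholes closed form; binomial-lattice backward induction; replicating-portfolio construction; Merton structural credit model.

framework: Black-Scholes closed form

Key observation: with GHJ following a GBM at constant σ and r, the European put struck at 21.96 prices in closed form — nothing here needs a stepwise model or a balance sheet.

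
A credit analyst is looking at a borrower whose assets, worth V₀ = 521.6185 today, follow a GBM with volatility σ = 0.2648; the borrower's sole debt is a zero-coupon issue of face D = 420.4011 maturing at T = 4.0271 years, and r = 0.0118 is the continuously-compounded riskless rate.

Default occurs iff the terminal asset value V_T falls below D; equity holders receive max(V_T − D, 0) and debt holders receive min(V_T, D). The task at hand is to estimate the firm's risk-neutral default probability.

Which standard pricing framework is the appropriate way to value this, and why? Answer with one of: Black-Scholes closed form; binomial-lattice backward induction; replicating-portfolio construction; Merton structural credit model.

framework: Merton structural credit model

Key observation: a levered firm with one bullet debt due at 4.0271 years is the canonical structural-credit setup: equity is a call on the firm's assets struck at the face value.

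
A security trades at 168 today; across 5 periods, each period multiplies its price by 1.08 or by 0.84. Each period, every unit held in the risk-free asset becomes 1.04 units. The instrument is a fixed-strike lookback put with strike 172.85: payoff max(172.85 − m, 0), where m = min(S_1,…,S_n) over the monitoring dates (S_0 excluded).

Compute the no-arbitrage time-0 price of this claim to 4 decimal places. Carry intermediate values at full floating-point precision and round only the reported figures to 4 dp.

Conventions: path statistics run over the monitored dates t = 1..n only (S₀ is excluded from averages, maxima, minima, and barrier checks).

price = 10.4588

Under the martingale measure an up-move has probability p* = 0.8333; value the claim as the probability-weighted average of per-path payoffs, discounted 5 periods at R = 1.04.
Enumerate all 2^5 = 32 price paths (U = up ×1.08, D = down ×0.84); each path with k up-moves has probability p*^k·(1−p*)^(5−k).
DDDDD: m=70.2596, payoff=102.5904, prob=0.000129
UDDDD: m=90.3338, payoff=82.5162, prob=0.000643
DUDDD: m=90.3338, payoff=82.5162, prob=0.000643
UUDDD: m=116.1434, payoff=56.7066, prob=0.003215
DDUDD: m=90.3338, payoff=82.5162, prob=0.000643
UDUDD: m=116.1434, payoff=56.7066, prob=0.003215
DUUDD: m=116.1434, payoff=56.7066, prob=0.003215
UUUDD: m=149.3273, payoff=23.5227, prob=0.016075
DDDUD: m=90.3338, payoff=82.5162, prob=0.000643
UDDUD: m=116.1434, payoff=56.7066, prob=0.003215
DUDUD: m=116.1434, payoff=56.7066, prob=0.003215
UUDUD: m=149.3273, payoff=23.5227, prob=0.016075
DDUUD: m=116.1434, payoff=56.7066, prob=0.003215
UDUUD: m=149.3273, payoff=23.5227, prob=0.016075
DUUUD: m=141.1200, payoff=31.7300, prob=0.016075
UUUUD: m=181.4400, payoff=0.0000, prob=0.080376
DDDDU: m=83.6424, payoff=89.2076, prob=0.000643
UDDDU: m=107.5402, payoff=65.3098, prob=0.003215
DUDDU: m=107.5402, payoff=65.3098, prob=0.003215
UUDDU: m=138.2660, payoff=34.5840, prob=0.016075
DDUDU: m=107.5402, payoff=65.3098, prob=0.003215
UDUDU: m=138.2660, payoff=34.5840, prob=0.016075
DUUDU: m=138.2660, payoff=34.5840, prob=0.016075
UUUDU: m=177.7706, payoff=0.0000, prob=0.080376
DDDUU: m=99.5743, payoff=73.2757, prob=0.003215
UDDUU: m=128.0241, payoff=44.8259, prob=0.016075
DUDUU: m=128.0241, payoff=44.8259, prob=0.016075
UUDUU: m=164.6024, payoff=8.2476, prob=0.080376
DDUUU: m=118.5408, payoff=54.3092, prob=0.016075
UDUUU: m=152.4096, payoff=20.4404, prob=0.080376
DUUUU: m=141.1200, payoff=31.7300, prob=0.080376
UUUUU: m=181.4400, payoff=0.0000, prob=0.401878
Price = Σ prob·payoff / R^5 = 12.724762 / 1.216653 = 10.4588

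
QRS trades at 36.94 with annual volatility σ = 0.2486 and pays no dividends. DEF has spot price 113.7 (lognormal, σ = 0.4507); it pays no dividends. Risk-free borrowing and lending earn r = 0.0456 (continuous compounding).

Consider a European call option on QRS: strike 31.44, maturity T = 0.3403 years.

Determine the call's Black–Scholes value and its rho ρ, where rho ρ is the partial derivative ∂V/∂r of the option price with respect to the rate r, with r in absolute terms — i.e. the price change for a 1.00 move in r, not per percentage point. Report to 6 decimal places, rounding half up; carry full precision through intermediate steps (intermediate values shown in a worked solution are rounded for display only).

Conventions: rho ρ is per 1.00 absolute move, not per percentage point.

σ√T = 0.2486·√0.3403 = 0.145021
d₁ = (ln(S/K) + (r+σ²/2)T) / (σ√T) = (ln(36.94/31.44) + (0.0456+0.2486²/2)·0.3403) / 0.145021 = (0.161214 + 0.026033) / 0.145021 = 1.291170
d₂ = d₁ − σ√T = 1.291170 − 0.145021 = 1.146149
e^{−rT} = 0.984602
N(d₁) = 0.901678,  N(d₂) = 0.874133
Call price V = S·N(d₁) − K·e^{−rT}·N(d₂) = 33.307972 − 27.059570 = 6.248402
ρ = K·T·e^{−rT}·N(d₂) = 9.208372

price = 6.248402
ρ = 9.208372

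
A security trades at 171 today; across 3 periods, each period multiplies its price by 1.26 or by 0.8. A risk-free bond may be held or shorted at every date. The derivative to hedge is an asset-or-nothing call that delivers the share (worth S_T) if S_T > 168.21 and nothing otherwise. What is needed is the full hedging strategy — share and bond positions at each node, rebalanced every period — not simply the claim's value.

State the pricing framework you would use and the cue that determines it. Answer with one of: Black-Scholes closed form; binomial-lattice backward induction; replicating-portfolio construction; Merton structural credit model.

framework: replicating-portfolio construction

Key observation: what is demanded is not a single number but the (Δ, B) position at each node of the 1.26/0.8 tree starting at 171; constructing those positions is the replicating-portfolio method.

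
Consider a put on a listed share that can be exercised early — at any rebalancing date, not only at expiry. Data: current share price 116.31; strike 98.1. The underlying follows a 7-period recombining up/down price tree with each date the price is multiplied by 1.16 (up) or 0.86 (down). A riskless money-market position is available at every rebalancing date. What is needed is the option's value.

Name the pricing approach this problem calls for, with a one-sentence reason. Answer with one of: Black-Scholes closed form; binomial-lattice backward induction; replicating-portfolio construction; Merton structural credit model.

framework: binomial-lattice backward induction

Key observation: the exercise right at every one of the 7 steps is what matters: each node needs max(98.1 − S, continuation), which only the stepwise tree valuation starting from spot 116.31 delivers.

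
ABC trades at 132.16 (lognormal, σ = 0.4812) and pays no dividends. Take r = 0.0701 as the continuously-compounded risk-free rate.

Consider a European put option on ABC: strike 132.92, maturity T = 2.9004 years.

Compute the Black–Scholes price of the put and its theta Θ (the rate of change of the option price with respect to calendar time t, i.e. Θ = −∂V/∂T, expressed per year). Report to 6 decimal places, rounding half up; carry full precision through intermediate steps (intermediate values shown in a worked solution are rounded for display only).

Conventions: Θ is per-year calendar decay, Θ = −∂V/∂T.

σ√T = 0.4812·√2.9004 = 0.819511
d₁ = (ln(S/K) + (r+σ²/2)T) / (σ√T) = (ln(132.16/132.92) + (0.0701+0.4812²/2)·2.9004) / 0.819511 = (-0.005734 + 0.539117) / 0.819511 = 0.650855
d₂ = d₁ − σ√T = 0.650855 − 0.819511 = -0.168655
e^{−rT} = 0.816019
N(−d₁) = 0.257570,  N(−d₂) = 0.566966
Put price V = K·e^{−rT}·N(−d₂) − S·N(−d₁) = 61.496098 − 34.040450 = 27.455648
φ(d₁) = (1/√(2π))·e^{−d₁²/2} = 0.322793
Θ = −S·φ(d₁)·σ/(2√T) + r·K·e^{−rT}·N(−d₂) = −6.026852 + 4.310876 = -1.715975

price = 27.455648
Θ = -1.715975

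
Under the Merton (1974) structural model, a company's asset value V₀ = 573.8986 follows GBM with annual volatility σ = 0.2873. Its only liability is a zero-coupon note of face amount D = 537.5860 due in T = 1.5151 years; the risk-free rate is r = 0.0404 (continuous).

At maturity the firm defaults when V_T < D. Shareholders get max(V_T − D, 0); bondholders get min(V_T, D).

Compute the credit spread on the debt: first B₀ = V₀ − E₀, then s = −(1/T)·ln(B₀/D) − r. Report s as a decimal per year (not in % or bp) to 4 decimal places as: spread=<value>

Work the structural quantities from V₀ = 573.8986 against face 537.5860:
d₁ = [ln(V₀/D) + (r + σ²/2)T] / (σ√T)
   = [ln(573.8986/537.5860) + (0.0404 + 0.5·0.2873²)·1.5151] / (0.2873·√1.5151)
   = [0.065364 + 0.123739] / 0.353636 = 0.534740
d₂ = d₁ − σ√T = 0.534740 − 0.353636 = 0.181104
N(d₁) = 0.703585,  N(d₂) = 0.571857,  e^(−rT) = 0.940626
E₀ = V₀·N(d₁) − D·e^(−rT)·N(d₂)
   = 573.8986·0.703585 − 537.5860·0.940626·0.571857 = 114.617182
B₀ = V₀ − E₀ = 573.8986 − 114.617182 = 459.281418
spread = −(1/T)·ln(B₀/D) − r = −(1/1.5151)·ln(459.281418/537.5860) − 0.0404 = 0.06350444

spread=0.0635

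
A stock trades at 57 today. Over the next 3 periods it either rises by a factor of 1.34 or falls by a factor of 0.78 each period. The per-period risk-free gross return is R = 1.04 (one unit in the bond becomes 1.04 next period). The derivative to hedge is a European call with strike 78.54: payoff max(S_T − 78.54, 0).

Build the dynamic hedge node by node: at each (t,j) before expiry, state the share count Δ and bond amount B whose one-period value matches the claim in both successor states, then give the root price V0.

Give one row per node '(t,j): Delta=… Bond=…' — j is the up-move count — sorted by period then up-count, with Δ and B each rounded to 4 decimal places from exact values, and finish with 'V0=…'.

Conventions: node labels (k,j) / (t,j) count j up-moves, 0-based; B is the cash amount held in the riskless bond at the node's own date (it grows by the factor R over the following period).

(0,0): Delta=0.3765 Bond=-15.8469
(1,0): Delta=0.0232 Bond=-0.7727
(1,1): Delta=0.6138 Bond=-34.6055
(2,0): Delta=0.0000 Bond=0.0000
(2,1): Delta=0.0387 Bond=-1.7309
(2,2): Delta=1.0000 Bond=-75.5192
V0=5.6125

Risk-neutral probability p* = (R−d)/(u−d) = (1.04−0.78)/(1.34−0.78) = 0.4643.
At maturity the claim pays: V(3,0)=0.0000, V(3,1)=0.0000, V(3,2)=1.2924, V(3,3)=58.6079
  t=2,j=0: stock 34.6788 → up 46.4696 (V=0.0000), down 27.0495 (V=0.0000). Price 0.0000; hedge Δ=0.0000, bond B=0.0000.
  t=2,j=1: stock 59.5764 → up 79.8324 (V=1.2924), down 46.4696 (V=0.0000). Price 0.5770; hedge Δ=0.0387, bond B=-1.7309.
  t=2,j=2: stock 102.3492 → up 137.1479 (V=58.6079), down 79.8324 (V=1.2924). Price 26.8300; hedge Δ=1.0000, bond B=-75.5192.
  t=1,j=0: stock 44.4600 → up 59.5764 (V=0.5770), down 34.6788 (V=0.0000). Price 0.2576; hedge Δ=0.0232, bond B=-0.7727.
  t=1,j=1: stock 76.3800 → up 102.3492 (V=26.8300), down 59.5764 (V=0.5770). Price 12.2749; hedge Δ=0.6138, bond B=-34.6055.
  t=0,j=0: stock 57.0000 → up 76.3800 (V=12.2749), down 44.4600 (V=0.2576). Price 5.6125; hedge Δ=0.3765, bond B=-15.8469.
As a check, the time-0 holding Δ(0,0)·S0 + B(0,0) comes to 5.6125 — exactly V0.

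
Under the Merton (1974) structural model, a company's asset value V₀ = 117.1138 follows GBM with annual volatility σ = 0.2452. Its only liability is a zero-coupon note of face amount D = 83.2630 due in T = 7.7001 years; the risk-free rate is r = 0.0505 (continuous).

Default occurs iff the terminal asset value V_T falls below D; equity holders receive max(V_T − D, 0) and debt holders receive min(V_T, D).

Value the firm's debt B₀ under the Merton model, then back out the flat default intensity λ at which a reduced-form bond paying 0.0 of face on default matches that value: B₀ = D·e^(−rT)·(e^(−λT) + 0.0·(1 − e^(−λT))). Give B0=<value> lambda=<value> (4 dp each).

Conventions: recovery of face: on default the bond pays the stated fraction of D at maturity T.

Work the structural quantities from V₀ = 117.1138 against face 83.2630:
d₁ = [ln(V₀/D) + (r + σ²/2)T] / (σ√T)
   = [ln(117.1138/83.2630) + (0.0505 + 0.5·0.2452²)·7.7001] / (0.2452·√7.7001)
   = [0.341142 + 0.620332] / 0.680407 = 1.413086
d₂ = d₁ − σ√T = 1.413086 − 0.680407 = 0.732680
N(d₁) = 0.921185,  N(d₂) = 0.768123,  e^(−rT) = 0.677833
E₀ = V₀·N(d₁) − D·e^(−rT)·N(d₂)
   = 117.1138·0.921185 − 83.2630·0.677833·0.768123 = 64.531844
B₀ = V₀ − E₀ = 117.1138 − 64.531844 = 52.581956
e^(−λT) = (B₀·e^(rT)/D − 0)/(1 − 0) = (52.5820·1.475291/83.2630 − 0)/1 = 0.93167115
λ = −ln(0.93167115)/7.7001 = 0.009191

B0=52.5820 lambda=0.0092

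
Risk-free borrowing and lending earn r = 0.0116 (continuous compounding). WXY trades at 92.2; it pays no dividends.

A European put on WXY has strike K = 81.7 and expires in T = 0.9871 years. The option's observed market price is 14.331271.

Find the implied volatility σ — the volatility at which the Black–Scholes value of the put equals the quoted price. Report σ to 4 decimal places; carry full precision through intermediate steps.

At σ = 0.5780 the Black–Scholes value reproduces the quote:
σ√T = 0.578·√0.9871 = 0.574260
d₁ = (ln(S/K) + (r+σ²/2)T) / (σ√T) = (ln(92.2/81.7) + (0.0116+0.578²/2)·0.9871) / 0.574260 = (0.120906 + 0.176338) / 0.574260 = 0.517612
d₂ = d₁ − σ√T = 0.517612 − 0.574260 = -0.056648
e^{−rT} = 0.988615
N(−d₁) = 0.302365,  N(−d₂) = 0.522587
V = K·e^{−rT}·N(−d₂) − S·N(−d₁) = 42.209285 − 27.878014 = 14.331271 (the observed quote) — the price is monotone increasing in volatility, hence this σ is the only solution

sigma = 0.5780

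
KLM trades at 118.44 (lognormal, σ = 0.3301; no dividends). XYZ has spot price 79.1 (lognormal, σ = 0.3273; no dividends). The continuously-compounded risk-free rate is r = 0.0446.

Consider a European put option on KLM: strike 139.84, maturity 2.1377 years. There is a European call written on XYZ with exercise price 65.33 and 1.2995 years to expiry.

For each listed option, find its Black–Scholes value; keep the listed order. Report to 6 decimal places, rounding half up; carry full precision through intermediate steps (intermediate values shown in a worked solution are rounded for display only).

price(KLM put K=139.84) = 28.001162
price(XYZ call K=65.33) = 21.339866

[KLM put K=139.84]
σ√T = 0.3301·√2.1377 = 0.482635
d₁ = (ln(S/K) + (r+σ²/2)T) / (σ√T) = (ln(118.44/139.84) + (0.0446+0.3301²/2)·2.1377) / 0.482635 = (-0.166092 + 0.211810) / 0.482635 = 0.094724
d₂ = d₁ − σ√T = 0.094724 − 0.482635 = -0.387911
e^{−rT} = 0.909063
N(−d₁) = 0.462267,  N(−d₂) = 0.650959
price = K·e^{−rT}·N(−d₂) − S·N(−d₁) = 82.752048 − 54.750887 = 28.001162
[XYZ call K=65.33]
σ√T = 0.3273·√1.2995 = 0.373108
d₁ = (ln(S/K) + (r+σ²/2)T) / (σ√T) = (ln(79.1/65.33) + (0.0446+0.3273²/2)·1.2995) / 0.373108 = (0.191262 + 0.127562) / 0.373108 = 0.854509
d₂ = d₁ − σ√T = 0.854509 − 0.373108 = 0.481401
e^{−rT} = 0.943690
N(d₁) = 0.803589,  N(d₂) = 0.684884
price = S·N(d₁) − K·e^{−rT}·N(d₂) = 63.563852 − 42.223986 = 21.339866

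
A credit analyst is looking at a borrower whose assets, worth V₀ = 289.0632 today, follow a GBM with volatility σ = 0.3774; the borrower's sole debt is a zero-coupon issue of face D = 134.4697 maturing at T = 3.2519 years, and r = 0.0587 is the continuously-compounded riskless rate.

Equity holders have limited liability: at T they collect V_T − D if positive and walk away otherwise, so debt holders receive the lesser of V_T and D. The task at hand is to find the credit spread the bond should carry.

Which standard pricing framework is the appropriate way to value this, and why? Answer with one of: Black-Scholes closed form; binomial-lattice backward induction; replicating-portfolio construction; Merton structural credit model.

Key observation: with the firm-asset dynamics (V₀ = 289.0632) and a single zero-coupon liability of face 134.4697 given, debt value, spread, and default probability all derive from the option view of the balance sheet.

framework: Merton structural credit model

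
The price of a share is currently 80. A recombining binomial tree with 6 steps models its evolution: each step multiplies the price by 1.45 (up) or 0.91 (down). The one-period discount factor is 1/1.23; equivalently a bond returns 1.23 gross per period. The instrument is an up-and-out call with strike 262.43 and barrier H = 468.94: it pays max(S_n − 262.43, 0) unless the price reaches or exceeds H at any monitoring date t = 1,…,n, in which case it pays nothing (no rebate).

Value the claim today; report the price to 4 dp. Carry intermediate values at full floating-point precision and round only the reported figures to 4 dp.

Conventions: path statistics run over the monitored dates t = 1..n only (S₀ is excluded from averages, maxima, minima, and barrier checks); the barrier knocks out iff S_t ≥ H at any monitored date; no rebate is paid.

No-arbitrage gives p* = (R−d)/(u−d) = 0.5926: enumerate every path, weight its payoff by its p*-probability, and discount by R^6.
Enumerate all 2^6 = 64 price paths (U = up ×1.45, D = down ×0.91); each path with k up-moves has probability p*^k·(1−p*)^(6−k).
DDDDDD: M=72.8000, payoff=0.0000, prob=0.004573
UDDDDD: M=116.0000, payoff=0.0000, prob=0.006651
DUDDDD: M=105.5600, payoff=0.0000, prob=0.006651
UUDDDD: M=168.2000, payoff=0.0000, prob=0.009674
DDUDDD: M=96.0596, payoff=0.0000, prob=0.006651
UDUDDD: M=153.0620, payoff=0.0000, prob=0.009674
DUUDDD: M=153.0620, payoff=0.0000, prob=0.009674
UUUDDD: M=243.8900, payoff=0.0000, prob=0.014072
DDDUDD: M=87.4142, payoff=0.0000, prob=0.006651
UDDUDD: M=139.2864, payoff=0.0000, prob=0.009674
DUDUDD: M=139.2864, payoff=0.0000, prob=0.009674
UUDUDD: M=221.9399, payoff=0.0000, prob=0.014072
DDUUDD: M=139.2864, payoff=0.0000, prob=0.009674
UDUUDD: M=221.9399, payoff=0.0000, prob=0.014072
DUUUDD: M=221.9399, payoff=0.0000, prob=0.014072
UUUUDD: M=353.6405, payoff=30.4197, prob=0.020468
DDDDUD: M=79.5470, payoff=0.0000, prob=0.006651
UDDDUD: M=126.7506, payoff=0.0000, prob=0.009674
DUDDUD: M=126.7506, payoff=0.0000, prob=0.009674
UUDDUD: M=201.9653, payoff=0.0000, prob=0.014072
DDUDUD: M=126.7506, payoff=0.0000, prob=0.009674
UDUDUD: M=201.9653, payoff=0.0000, prob=0.014072
DUUDUD: M=201.9653, payoff=0.0000, prob=0.014072
UUUDUD: M=321.8129, payoff=30.4197, prob=0.020468
DDDUUD: M=126.7506, payoff=0.0000, prob=0.009674
UDDUUD: M=201.9653, payoff=0.0000, prob=0.014072
DUDUUD: M=201.9653, payoff=0.0000, prob=0.014072
UUDUUD: M=321.8129, payoff=30.4197, prob=0.020468
DDUUUD: M=201.9653, payoff=0.0000, prob=0.014072
UDUUUD: M=321.8129, payoff=30.4197, prob=0.020468
DUUUUD: M=321.8129, payoff=30.4197, prob=0.020468
UUUUUD: M=512.7787, payoff=0.0000, prob=0.029772
DDDDDU: M=72.8000, payoff=0.0000, prob=0.006651
UDDDDU: M=116.0000, payoff=0.0000, prob=0.009674
DUDDDU: M=115.3431, payoff=0.0000, prob=0.009674
UUDDDU: M=183.7884, payoff=0.0000, prob=0.014072
DDUDDU: M=115.3431, payoff=0.0000, prob=0.009674
UDUDDU: M=183.7884, payoff=0.0000, prob=0.014072
DUUDDU: M=183.7884, payoff=0.0000, prob=0.014072
UUUDDU: M=292.8497, payoff=30.4197, prob=0.020468
DDDUDU: M=115.3431, payoff=0.0000, prob=0.009674
UDDUDU: M=183.7884, payoff=0.0000, prob=0.014072
DUDUDU: M=183.7884, payoff=0.0000, prob=0.014072
UUDUDU: M=292.8497, payoff=30.4197, prob=0.020468
DDUUDU: M=183.7884, payoff=0.0000, prob=0.014072
UDUUDU: M=292.8497, payoff=30.4197, prob=0.020468
DUUUDU: M=292.8497, payoff=30.4197, prob=0.020468
UUUUDU: M=466.6286, payoff=204.1986, prob=0.029772
DDDDUU: M=115.3431, payoff=0.0000, prob=0.009674
UDDDUU: M=183.7884, payoff=0.0000, prob=0.014072
DUDDUU: M=183.7884, payoff=0.0000, prob=0.014072
UUDDUU: M=292.8497, payoff=30.4197, prob=0.020468
DDUDUU: M=183.7884, payoff=0.0000, prob=0.014072
UDUDUU: M=292.8497, payoff=30.4197, prob=0.020468
DUUDUU: M=292.8497, payoff=30.4197, prob=0.020468
UUUDUU: M=466.6286, payoff=204.1986, prob=0.029772
DDDUUU: M=183.7884, payoff=0.0000, prob=0.014072
UDDUUU: M=292.8497, payoff=30.4197, prob=0.020468
DUDUUU: M=292.8497, payoff=30.4197, prob=0.020468
UUDUUU: M=466.6286, payoff=204.1986, prob=0.029772
DDUUUU: M=292.8497, payoff=30.4197, prob=0.020468
UDUUUU: M=466.6286, payoff=204.1986, prob=0.029772
DUUUUU: M=466.6286, payoff=204.1986, prob=0.029772
UUUUUU: M=743.5292, payoff=0.0000, prob=0.043305
Price = Σ prob·payoff / R^6 = 39.736763 / 3.462826 = 11.4752

price = 11.4752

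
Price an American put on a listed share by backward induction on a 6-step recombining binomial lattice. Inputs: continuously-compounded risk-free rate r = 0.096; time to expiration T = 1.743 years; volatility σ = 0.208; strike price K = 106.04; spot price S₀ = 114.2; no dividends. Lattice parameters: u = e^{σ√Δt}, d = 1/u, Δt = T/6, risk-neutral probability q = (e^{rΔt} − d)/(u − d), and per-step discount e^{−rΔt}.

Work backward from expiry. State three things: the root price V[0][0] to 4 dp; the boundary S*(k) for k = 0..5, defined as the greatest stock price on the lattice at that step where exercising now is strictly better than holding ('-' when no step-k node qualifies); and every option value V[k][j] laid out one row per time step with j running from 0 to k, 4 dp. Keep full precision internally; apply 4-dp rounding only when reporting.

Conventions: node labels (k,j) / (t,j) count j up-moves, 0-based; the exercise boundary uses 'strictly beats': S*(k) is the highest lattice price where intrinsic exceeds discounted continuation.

Δt=0.29050, u=1.11863, d=0.89395, q=0.59787, disc=e^(-rΔt)=0.97250
k=6 terminal: V=max(K-S,0) → 47.7574 33.1086 14.7779 0.0000 0.0000 0.0000 0.0000
k=5: j=0 S=65.1969 intr=40.8431 cont=37.9267 V=40.8431[EX]; j=1 S=81.5835 intr=24.4565 cont=21.5401 V=24.4565[EX]; j=2 S=102.0888 intr=3.9512 cont=5.7792 V=5.7792[hold]; j=3 S=127.7480 intr=0.0000 cont=0.0000 V=0.0000[hold]; j=4 S=159.8563 intr=0.0000 cont=0.0000 V=0.0000[hold]; j=5 S=200.0347 intr=0.0000 cont=0.0000 V=0.0000[hold]  S*(5)=81.5835
k=4: j=0 S=72.9314 intr=33.1086 cont=30.1922 V=33.1086[EX]; j=1 S=91.2621 intr=14.7779 cont=12.9244 V=14.7779[EX]; j=2 S=114.2000 intr=0.0000 cont=2.2601 V=2.2601[hold]; j=3 S=142.9032 intr=0.0000 cont=0.0000 V=0.0000[hold]; j=4 S=178.8206 intr=0.0000 cont=0.0000 V=0.0000[hold]  S*(4)=91.2621
k=3: j=0 S=81.5835 intr=24.4565 cont=21.5401 V=24.4565[EX]; j=1 S=102.0888 intr=3.9512 cont=7.0933 V=7.0933[hold]; j=2 S=127.7480 intr=0.0000 cont=0.8839 V=0.8839[hold]; j=3 S=159.8563 intr=0.0000 cont=0.0000 V=0.0000[hold]  S*(3)=81.5835
k=2: j=0 S=91.2621 intr=14.7779 cont=13.6884 V=14.7779[EX]; j=1 S=114.2000 intr=0.0000 cont=3.2879 V=3.2879[hold]; j=2 S=142.9032 intr=0.0000 cont=0.3456 V=0.3456[hold]  S*(2)=91.2621
k=1: j=0 S=102.0888 intr=3.9512 cont=7.6909 V=7.6909[hold]; j=1 S=127.7480 intr=0.0000 cont=1.4868 V=1.4868[hold]  S*(1)=-
k=0: j=0 S=114.2000 intr=0.0000 cont=3.8721 V=3.8721[hold]  S*(0)=-

price = 3.8721
boundary = - - 91.2621 81.5835 91.2621 81.5835
tree:
3.8721
7.6909 1.4868
14.7779 3.2879 0.3456
24.4565 7.0933 0.8839 0.0000
33.1086 14.7779 2.2601 0.0000 0.0000
40.8431 24.4565 5.7792 0.0000 0.0000 0.0000
47.7574 33.1086 14.7779 0.0000 0.0000 0.0000 0.0000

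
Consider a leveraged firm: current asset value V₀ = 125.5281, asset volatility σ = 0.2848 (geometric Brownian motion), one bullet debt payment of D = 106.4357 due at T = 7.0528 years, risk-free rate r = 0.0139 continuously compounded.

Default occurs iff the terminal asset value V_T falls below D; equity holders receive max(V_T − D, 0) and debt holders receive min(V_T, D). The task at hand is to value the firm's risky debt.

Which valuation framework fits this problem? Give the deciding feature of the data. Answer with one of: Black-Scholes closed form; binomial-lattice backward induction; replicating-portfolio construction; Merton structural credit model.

framework: Merton structural credit model

Key observation: the question is about default risk generated by asset-value dynamics against a debt face of 106.4357 — the structural framework prices exactly that.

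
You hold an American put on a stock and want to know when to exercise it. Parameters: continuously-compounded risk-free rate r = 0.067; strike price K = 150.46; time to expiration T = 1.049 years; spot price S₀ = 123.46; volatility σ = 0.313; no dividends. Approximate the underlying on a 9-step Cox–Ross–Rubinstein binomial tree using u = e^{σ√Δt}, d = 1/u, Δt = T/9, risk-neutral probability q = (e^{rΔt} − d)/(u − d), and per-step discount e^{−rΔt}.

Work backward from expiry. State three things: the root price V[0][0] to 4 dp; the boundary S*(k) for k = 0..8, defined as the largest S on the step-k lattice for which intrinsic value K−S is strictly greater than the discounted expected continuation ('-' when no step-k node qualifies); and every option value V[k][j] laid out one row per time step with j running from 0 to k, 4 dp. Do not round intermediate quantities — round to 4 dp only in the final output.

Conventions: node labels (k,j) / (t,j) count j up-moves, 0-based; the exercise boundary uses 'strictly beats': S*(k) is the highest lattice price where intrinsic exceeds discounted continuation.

price = 29.7608
boundary = - 110.9476 99.7034 110.9476 99.7034 110.9476 99.7034 110.9476 123.4600
tree:
29.7608
39.5124 20.8464
50.7566 29.1637 13.1734
60.8613 39.5124 19.6662 7.1358
69.9419 50.7566 28.4106 11.5645 2.9892
78.1023 60.8613 39.5124 18.1777 5.3866 0.7311
85.4355 69.9419 50.7566 27.4840 9.5130 1.5035 0.0000
92.0256 78.1023 60.8613 39.5124 16.3463 3.0920 0.0000 0.0000
97.9478 85.4355 69.9419 50.7566 27.0000 6.3586 0.0000 0.0000 0.0000
103.2698 92.0256 78.1023 60.8613 39.5124 13.0765 0.0000 0.0000 0.0000 0.0000

Δt=0.11656, u=1.11278, d=0.89865, q=0.50992, disc=e^(-rΔt)=0.99222
k=9 terminal: V=max(K-S,0) → 103.2698 92.0256 78.1023 60.8613 39.5124 13.0765 0.0000 0.0000 0.0000 0.0000
k=8: j=0 S=52.5122 intr=97.9478 cont=96.7774 V=97.9478[EX]; j=1 S=65.0245 intr=85.4355 cont=84.2651 V=85.4355[EX]; j=2 S=80.5181 intr=69.9419 cont=68.7715 V=69.9419[EX]; j=3 S=99.7034 intr=50.7566 cont=49.5862 V=50.7566[EX]; j=4 S=123.4600 intr=27.0000 cont=25.8296 V=27.0000[EX]; j=5 S=152.8772 intr=0.0000 cont=6.3586 V=6.3586[hold]; j=6 S=189.3038 intr=0.0000 cont=0.0000 V=0.0000[hold]; j=7 S=234.4098 intr=0.0000 cont=0.0000 V=0.0000[hold]; j=8 S=290.2634 intr=0.0000 cont=0.0000 V=0.0000[hold]  S*(8)=123.4600
k=7: j=0 S=58.4344 intr=92.0256 cont=90.8552 V=92.0256[EX]; j=1 S=72.3577 intr=78.1023 cont=76.9319 V=78.1023[EX]; j=2 S=89.5987 intr=60.8613 cont=59.6909 V=60.8613[EX]; j=3 S=110.9476 intr=39.5124 cont=38.3420 V=39.5124[EX]; j=4 S=137.3835 intr=13.0765 cont=16.3463 V=16.3463[hold]; j=5 S=170.1183 intr=0.0000 cont=3.0920 V=3.0920[hold]; j=6 S=210.6529 intr=0.0000 cont=0.0000 V=0.0000[hold]; j=7 S=260.8459 intr=0.0000 cont=0.0000 V=0.0000[hold]  S*(7)=110.9476
k=6: j=0 S=65.0245 intr=85.4355 cont=84.2651 V=85.4355[EX]; j=1 S=80.5181 intr=69.9419 cont=68.7715 V=69.9419[EX]; j=2 S=99.7034 intr=50.7566 cont=49.5862 V=50.7566[EX]; j=3 S=123.4600 intr=27.0000 cont=27.4840 V=27.4840[hold]; j=4 S=152.8772 intr=0.0000 cont=9.5130 V=9.5130[hold]; j=5 S=189.3038 intr=0.0000 cont=1.5035 V=1.5035[hold]; j=6 S=234.4098 intr=0.0000 cont=0.0000 V=0.0000[hold]  S*(6)=99.7034
k=5: j=0 S=72.3577 intr=78.1023 cont=76.9319 V=78.1023[EX]; j=1 S=89.5987 intr=60.8613 cont=59.6909 V=60.8613[EX]; j=2 S=110.9476 intr=39.5124 cont=38.5868 V=39.5124[EX]; j=3 S=137.3835 intr=13.0765 cont=18.1777 V=18.1777[hold]; j=4 S=170.1183 intr=0.0000 cont=5.3866 V=5.3866[hold]; j=5 S=210.6529 intr=0.0000 cont=0.7311 V=0.7311[hold]  S*(5)=110.9476
k=4: j=0 S=80.5181 intr=69.9419 cont=68.7715 V=69.9419[EX]; j=1 S=99.7034 intr=50.7566 cont=49.5862 V=50.7566[EX]; j=2 S=123.4600 intr=27.0000 cont=28.4106 V=28.4106[hold]; j=3 S=152.8772 intr=0.0000 cont=11.5645 V=11.5645[hold]; j=4 S=189.3038 intr=0.0000 cont=2.9892 V=2.9892[hold]  S*(4)=99.7034
k=3: j=0 S=89.5987 intr=60.8613 cont=59.6909 V=60.8613[EX]; j=1 S=110.9476 intr=39.5124 cont=39.0557 V=39.5124[EX]; j=2 S=137.3835 intr=13.0765 cont=19.6662 V=19.6662[hold]; j=3 S=170.1183 intr=0.0000 cont=7.1358 V=7.1358[hold]  S*(3)=110.9476
k=2: j=0 S=99.7034 intr=50.7566 cont=49.5862 V=50.7566[EX]; j=1 S=123.4600 intr=27.0000 cont=29.1637 V=29.1637[hold]; j=2 S=152.8772 intr=0.0000 cont=13.1734 V=13.1734[hold]  S*(2)=99.7034
k=1: j=0 S=110.9476 intr=39.5124 cont=39.4367 V=39.5124[EX]; j=1 S=137.3835 intr=13.0765 cont=20.8464 V=20.8464[hold]  S*(1)=110.9476
k=0: j=0 S=123.4600 intr=27.0000 cont=29.7608 V=29.7608[hold]  S*(0)=-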